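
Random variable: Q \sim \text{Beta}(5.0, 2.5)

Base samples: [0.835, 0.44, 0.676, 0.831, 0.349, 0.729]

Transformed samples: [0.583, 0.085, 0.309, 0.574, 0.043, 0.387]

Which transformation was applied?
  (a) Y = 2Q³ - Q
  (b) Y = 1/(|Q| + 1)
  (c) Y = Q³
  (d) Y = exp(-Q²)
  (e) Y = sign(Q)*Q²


Checking option (c) Y = Q³:
  Q = 0.835 -> Y = 0.583 ✓
  Q = 0.44 -> Y = 0.085 ✓
  Q = 0.676 -> Y = 0.309 ✓
All samples match this transformation.

(c) Q³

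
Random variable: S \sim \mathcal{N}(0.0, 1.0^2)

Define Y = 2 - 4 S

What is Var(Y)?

For Y = aS + b: Var(Y) = a² * Var(S)
Var(S) = 1.0^2 = 1
Var(Y) = (-4)² * 1 = 16 * 1 = 16

16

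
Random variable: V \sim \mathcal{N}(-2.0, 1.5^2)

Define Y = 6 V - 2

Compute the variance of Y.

For Y = aV + b: Var(Y) = a² * Var(V)
Var(V) = 1.5^2 = 2.25
Var(Y) = 6² * 2.25 = 36 * 2.25 = 81

81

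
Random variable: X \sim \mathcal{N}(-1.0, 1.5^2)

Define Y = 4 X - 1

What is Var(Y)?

For Y = aX + b: Var(Y) = a² * Var(X)
Var(X) = 1.5^2 = 2.25
Var(Y) = 4² * 2.25 = 16 * 2.25 = 36

36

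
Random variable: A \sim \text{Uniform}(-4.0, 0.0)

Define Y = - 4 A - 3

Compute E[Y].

For Y = -4A - 3:
E[Y] = -4 * E[A] - 3
E[A] = (-4 + 0)/2 = -2
E[Y] = -4 * (-2) - 3 = 5

5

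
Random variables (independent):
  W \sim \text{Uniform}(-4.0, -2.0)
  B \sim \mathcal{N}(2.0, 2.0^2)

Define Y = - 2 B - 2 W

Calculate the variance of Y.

For independent RVs: Var(aX + bY) = a²Var(X) + b²Var(Y)
Var(W) = 0.33333333
Var(B) = 4
Var(Y) = (-2)²*0.33333333 + (-2)²*4
= 4*0.33333333 + 4*4 = 17.333333

17.333333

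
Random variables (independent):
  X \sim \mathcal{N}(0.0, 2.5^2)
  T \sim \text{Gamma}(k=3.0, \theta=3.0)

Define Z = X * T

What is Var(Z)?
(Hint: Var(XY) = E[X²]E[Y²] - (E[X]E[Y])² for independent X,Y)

Var(XY) = E[X²]E[Y²] - (E[X]E[Y])²
E[X] = 0, Var(X) = 6.25
E[T] = 9, Var(T) = 27
E[X²] = 6.25 + 0² = 6.25
E[T²] = 27 + 9² = 108
Var(Z) = 6.25*108 - (0*9)²
= 675 - 0 = 675

675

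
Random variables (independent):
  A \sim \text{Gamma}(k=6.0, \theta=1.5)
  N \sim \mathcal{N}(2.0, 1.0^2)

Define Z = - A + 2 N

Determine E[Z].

E[Z] = -1*E[A] + 2*E[N]
E[A] = 9
E[N] = 2
E[Z] = -1*9 + 2*2 = -5

-5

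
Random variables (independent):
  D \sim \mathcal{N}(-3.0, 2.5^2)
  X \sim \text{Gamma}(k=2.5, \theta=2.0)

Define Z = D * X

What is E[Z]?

For independent RVs: E[XY] = E[X]*E[Y]
E[D] = -3
E[X] = 5
E[Z] = -3 * 5 = -15

-15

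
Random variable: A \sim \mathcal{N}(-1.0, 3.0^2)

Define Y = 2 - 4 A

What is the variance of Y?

For Y = aA + b: Var(Y) = a² * Var(A)
Var(A) = 3.0^2 = 9
Var(Y) = (-4)² * 9 = 16 * 9 = 144

144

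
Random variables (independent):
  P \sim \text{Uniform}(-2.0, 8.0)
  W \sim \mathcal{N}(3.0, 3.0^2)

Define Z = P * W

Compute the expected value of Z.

For independent RVs: E[XY] = E[X]*E[Y]
E[P] = 3
E[W] = 3
E[Z] = 3 * 3 = 9

9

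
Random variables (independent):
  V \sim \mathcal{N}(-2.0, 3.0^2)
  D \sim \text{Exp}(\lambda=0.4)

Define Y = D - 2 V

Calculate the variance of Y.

For independent RVs: Var(aX + bY) = a²Var(X) + b²Var(Y)
Var(V) = 9
Var(D) = 6.25
Var(Y) = (-2)²*9 + 1²*6.25
= 4*9 + 1*6.25 = 42.25

42.25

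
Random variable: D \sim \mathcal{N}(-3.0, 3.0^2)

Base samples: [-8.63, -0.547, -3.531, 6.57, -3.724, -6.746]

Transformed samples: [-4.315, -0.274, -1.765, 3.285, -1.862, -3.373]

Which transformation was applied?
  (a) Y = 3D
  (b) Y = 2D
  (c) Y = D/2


Checking option (c) Y = D/2:
  D = -8.63 -> Y = -4.315 ✓
  D = -0.547 -> Y = -0.274 ✓
  D = -3.531 -> Y = -1.765 ✓
All samples match this transformation.

(c) D/2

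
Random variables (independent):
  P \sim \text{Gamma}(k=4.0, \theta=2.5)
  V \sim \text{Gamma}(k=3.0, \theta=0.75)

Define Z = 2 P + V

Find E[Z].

E[Z] = 2*E[P] + 1*E[V]
E[P] = 10
E[V] = 2.25
E[Z] = 2*10 + 1*2.25 = 22.25

22.25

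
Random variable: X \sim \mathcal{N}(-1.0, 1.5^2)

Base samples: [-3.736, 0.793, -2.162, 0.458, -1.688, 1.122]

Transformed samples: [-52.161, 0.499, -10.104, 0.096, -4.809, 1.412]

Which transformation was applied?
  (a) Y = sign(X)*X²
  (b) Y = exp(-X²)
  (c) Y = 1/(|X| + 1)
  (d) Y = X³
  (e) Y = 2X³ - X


Checking option (d) Y = X³:
  X = -3.736 -> Y = -52.161 ✓
  X = 0.793 -> Y = 0.499 ✓
  X = -2.162 -> Y = -10.104 ✓
All samples match this transformation.

(d) X³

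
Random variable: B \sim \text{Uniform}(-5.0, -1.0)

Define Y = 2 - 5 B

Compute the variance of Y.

For Y = aB + b: Var(Y) = a² * Var(B)
Var(B) = (-1 + 5)^2/12 = 1.3333333
Var(Y) = (-5)² * 1.3333333 = 25 * 1.3333333 = 33.333333

33.333333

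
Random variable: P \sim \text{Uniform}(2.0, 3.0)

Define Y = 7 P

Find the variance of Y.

For Y = aP + b: Var(Y) = a² * Var(P)
Var(P) = (3 - 2)^2/12 = 0.083333333
Var(Y) = 7² * 0.083333333 = 49 * 0.083333333 = 4.0833333

4.0833333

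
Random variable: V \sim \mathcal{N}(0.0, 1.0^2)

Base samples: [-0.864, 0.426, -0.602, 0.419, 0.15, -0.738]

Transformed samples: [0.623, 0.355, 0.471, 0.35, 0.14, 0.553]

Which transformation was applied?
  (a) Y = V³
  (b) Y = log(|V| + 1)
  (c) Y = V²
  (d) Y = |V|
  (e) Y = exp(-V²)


Checking option (b) Y = log(|V| + 1):
  V = -0.864 -> Y = 0.623 ✓
  V = 0.426 -> Y = 0.355 ✓
  V = -0.602 -> Y = 0.471 ✓
All samples match this transformation.

(b) log(|V| + 1)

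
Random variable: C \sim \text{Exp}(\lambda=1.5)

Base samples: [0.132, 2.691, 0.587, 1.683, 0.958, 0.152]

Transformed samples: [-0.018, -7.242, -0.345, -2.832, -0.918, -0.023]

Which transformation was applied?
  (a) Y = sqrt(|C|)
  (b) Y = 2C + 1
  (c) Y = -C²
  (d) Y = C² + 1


Checking option (c) Y = -C²:
  C = 0.132 -> Y = -0.018 ✓
  C = 2.691 -> Y = -7.242 ✓
  C = 0.587 -> Y = -0.345 ✓
All samples match this transformation.

(c) -C²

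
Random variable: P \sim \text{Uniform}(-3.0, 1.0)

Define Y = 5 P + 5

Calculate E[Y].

For Y = 5P + 5:
E[Y] = 5 * E[P] + 5
E[P] = (-3 + 1)/2 = -1
E[Y] = 5 * (-1) + 5 = 0

0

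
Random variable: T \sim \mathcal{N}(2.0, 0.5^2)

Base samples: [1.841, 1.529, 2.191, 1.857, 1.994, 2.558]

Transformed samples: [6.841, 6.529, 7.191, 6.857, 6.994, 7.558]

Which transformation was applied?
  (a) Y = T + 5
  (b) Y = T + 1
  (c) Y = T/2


Checking option (a) Y = T + 5:
  T = 1.841 -> Y = 6.841 ✓
  T = 1.529 -> Y = 6.529 ✓
  T = 2.191 -> Y = 7.191 ✓
All samples match this transformation.

(a) T + 5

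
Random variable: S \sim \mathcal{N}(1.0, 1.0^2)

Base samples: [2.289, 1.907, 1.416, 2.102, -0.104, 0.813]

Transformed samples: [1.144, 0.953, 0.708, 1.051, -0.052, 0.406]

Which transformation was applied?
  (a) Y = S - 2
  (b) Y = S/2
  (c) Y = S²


Checking option (b) Y = S/2:
  S = 2.289 -> Y = 1.144 ✓
  S = 1.907 -> Y = 0.953 ✓
  S = 1.416 -> Y = 0.708 ✓
All samples match this transformation.

(b) S/2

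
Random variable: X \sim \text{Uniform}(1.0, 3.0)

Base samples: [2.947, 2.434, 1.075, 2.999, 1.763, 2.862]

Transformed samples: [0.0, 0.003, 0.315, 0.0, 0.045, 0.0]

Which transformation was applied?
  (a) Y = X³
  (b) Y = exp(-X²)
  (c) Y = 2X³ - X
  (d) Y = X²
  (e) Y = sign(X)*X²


Checking option (b) Y = exp(-X²):
  X = 2.947 -> Y = 0.0 ✓
  X = 2.434 -> Y = 0.003 ✓
  X = 1.075 -> Y = 0.315 ✓
All samples match this transformation.

(b) exp(-X²)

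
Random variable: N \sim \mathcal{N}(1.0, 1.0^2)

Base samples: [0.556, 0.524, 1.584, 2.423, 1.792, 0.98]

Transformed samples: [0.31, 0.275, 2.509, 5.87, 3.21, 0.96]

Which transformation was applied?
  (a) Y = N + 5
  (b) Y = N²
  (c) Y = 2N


Checking option (b) Y = N²:
  N = 0.556 -> Y = 0.31 ✓
  N = 0.524 -> Y = 0.275 ✓
  N = 1.584 -> Y = 2.509 ✓
All samples match this transformation.

(b) N²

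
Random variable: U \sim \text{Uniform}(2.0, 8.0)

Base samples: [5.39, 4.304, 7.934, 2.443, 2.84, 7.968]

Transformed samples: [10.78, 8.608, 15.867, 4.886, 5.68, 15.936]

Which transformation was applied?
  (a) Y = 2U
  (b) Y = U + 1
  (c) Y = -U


Checking option (a) Y = 2U:
  U = 5.39 -> Y = 10.78 ✓
  U = 4.304 -> Y = 8.608 ✓
  U = 7.934 -> Y = 15.867 ✓
All samples match this transformation.

(a) 2U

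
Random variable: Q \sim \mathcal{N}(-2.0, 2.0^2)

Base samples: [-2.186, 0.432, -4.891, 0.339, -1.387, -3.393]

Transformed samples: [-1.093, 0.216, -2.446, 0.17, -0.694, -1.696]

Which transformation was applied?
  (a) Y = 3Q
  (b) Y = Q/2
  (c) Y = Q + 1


Checking option (b) Y = Q/2:
  Q = -2.186 -> Y = -1.093 ✓
  Q = 0.432 -> Y = 0.216 ✓
  Q = -4.891 -> Y = -2.446 ✓
All samples match this transformation.

(b) Q/2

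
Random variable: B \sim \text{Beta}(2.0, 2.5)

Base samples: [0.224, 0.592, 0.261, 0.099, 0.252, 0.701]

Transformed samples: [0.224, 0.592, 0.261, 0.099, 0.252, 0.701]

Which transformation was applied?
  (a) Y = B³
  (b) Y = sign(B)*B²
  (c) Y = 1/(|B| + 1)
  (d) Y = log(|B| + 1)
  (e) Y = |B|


Checking option (e) Y = |B|:
  B = 0.224 -> Y = 0.224 ✓
  B = 0.592 -> Y = 0.592 ✓
  B = 0.261 -> Y = 0.261 ✓
All samples match this transformation.

(e) |B|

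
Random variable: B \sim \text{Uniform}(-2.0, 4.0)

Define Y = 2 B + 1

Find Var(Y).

For Y = aB + b: Var(Y) = a² * Var(B)
Var(B) = (4 + 2)^2/12 = 3
Var(Y) = 2² * 3 = 4 * 3 = 12

12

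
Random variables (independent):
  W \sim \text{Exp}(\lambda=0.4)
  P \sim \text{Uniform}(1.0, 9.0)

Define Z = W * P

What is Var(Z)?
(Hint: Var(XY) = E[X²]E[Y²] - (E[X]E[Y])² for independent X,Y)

Var(XY) = E[X²]E[Y²] - (E[X]E[Y])²
E[W] = 2.5, Var(W) = 6.25
E[P] = 5, Var(P) = 5.3333333
E[W²] = 6.25 + 2.5² = 12.5
E[P²] = 5.3333333 + 5² = 30.333333
Var(Z) = 12.5*30.333333 - (2.5*5)²
= 379.16667 - 156.25 = 222.91667

222.91667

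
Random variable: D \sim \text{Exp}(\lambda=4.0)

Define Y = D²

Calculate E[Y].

E[D²] = Var(D) + (E[D])² = 0.0625 + 0.0625 = 0.125

0.125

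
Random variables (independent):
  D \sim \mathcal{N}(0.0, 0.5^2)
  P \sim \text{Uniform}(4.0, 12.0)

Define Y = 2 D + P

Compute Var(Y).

For independent RVs: Var(aX + bY) = a²Var(X) + b²Var(Y)
Var(D) = 0.25
Var(P) = 5.3333333
Var(Y) = 2²*0.25 + 1²*5.3333333
= 4*0.25 + 1*5.3333333 = 6.3333333

6.3333333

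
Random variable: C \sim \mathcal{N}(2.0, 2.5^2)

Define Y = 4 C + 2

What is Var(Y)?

For Y = aC + b: Var(Y) = a² * Var(C)
Var(C) = 2.5^2 = 6.25
Var(Y) = 4² * 6.25 = 16 * 6.25 = 100

100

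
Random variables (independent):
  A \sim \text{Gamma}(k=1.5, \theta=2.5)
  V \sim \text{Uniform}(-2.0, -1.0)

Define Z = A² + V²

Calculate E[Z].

E[Z] = E[A²] + E[V²]
E[A²] = Var(A) + E[A]² = 9.375 + 14.0625 = 23.4375
E[V²] = Var(V) + E[V]² = 0.083333333 + 2.25 = 2.3333333
E[Z] = 23.4375 + 2.3333333 = 25.770833

25.770833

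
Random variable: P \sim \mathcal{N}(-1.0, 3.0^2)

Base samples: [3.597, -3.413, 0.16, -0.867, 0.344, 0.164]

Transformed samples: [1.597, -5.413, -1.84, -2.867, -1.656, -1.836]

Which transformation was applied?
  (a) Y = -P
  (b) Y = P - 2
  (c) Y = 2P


Checking option (b) Y = P - 2:
  P = 3.597 -> Y = 1.597 ✓
  P = -3.413 -> Y = -5.413 ✓
  P = 0.16 -> Y = -1.84 ✓
All samples match this transformation.

(b) P - 2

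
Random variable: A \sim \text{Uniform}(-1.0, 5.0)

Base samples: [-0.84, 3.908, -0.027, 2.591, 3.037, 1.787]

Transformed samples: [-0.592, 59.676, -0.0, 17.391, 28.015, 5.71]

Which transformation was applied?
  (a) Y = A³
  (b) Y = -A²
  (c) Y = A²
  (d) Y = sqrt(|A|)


Checking option (a) Y = A³:
  A = -0.84 -> Y = -0.592 ✓
  A = 3.908 -> Y = 59.676 ✓
  A = -0.027 -> Y = -0.0 ✓
All samples match this transformation.

(a) A³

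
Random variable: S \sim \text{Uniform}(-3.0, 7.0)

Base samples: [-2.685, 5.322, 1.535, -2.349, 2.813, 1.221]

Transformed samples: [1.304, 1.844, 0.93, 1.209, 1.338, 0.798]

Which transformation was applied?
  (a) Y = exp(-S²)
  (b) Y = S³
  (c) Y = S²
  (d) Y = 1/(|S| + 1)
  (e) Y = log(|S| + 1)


Checking option (e) Y = log(|S| + 1):
  S = -2.685 -> Y = 1.304 ✓
  S = 5.322 -> Y = 1.844 ✓
  S = 1.535 -> Y = 0.93 ✓
All samples match this transformation.

(e) log(|S| + 1)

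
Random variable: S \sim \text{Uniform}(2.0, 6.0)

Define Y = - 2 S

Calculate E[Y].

For Y = -2S:
E[Y] = -2 * E[S]
E[S] = (2 + 6)/2 = 4
E[Y] = -2 * 4 = -8

-8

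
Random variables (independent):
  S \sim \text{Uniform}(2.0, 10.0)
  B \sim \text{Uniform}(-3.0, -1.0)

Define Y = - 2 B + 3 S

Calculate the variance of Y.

For independent RVs: Var(aX + bY) = a²Var(X) + b²Var(Y)
Var(S) = 5.3333333
Var(B) = 0.33333333
Var(Y) = 3²*5.3333333 + (-2)²*0.33333333
= 9*5.3333333 + 4*0.33333333 = 49.333333

49.333333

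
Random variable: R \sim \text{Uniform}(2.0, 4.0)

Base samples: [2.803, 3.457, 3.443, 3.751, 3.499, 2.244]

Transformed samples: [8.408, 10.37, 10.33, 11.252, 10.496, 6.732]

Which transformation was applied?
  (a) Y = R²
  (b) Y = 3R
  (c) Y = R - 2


Checking option (b) Y = 3R:
  R = 2.803 -> Y = 8.408 ✓
  R = 3.457 -> Y = 10.37 ✓
  R = 3.443 -> Y = 10.33 ✓
All samples match this transformation.

(b) 3R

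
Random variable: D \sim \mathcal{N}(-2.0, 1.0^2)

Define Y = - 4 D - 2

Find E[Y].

For Y = -4D - 2:
E[Y] = -4 * E[D] - 2
E[D] = -2.0 = -2
E[Y] = -4 * (-2) - 2 = 6

6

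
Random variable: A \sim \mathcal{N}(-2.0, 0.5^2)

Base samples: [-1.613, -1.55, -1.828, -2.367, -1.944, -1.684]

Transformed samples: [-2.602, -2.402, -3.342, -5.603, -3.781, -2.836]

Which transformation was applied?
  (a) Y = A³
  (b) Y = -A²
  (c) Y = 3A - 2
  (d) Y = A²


Checking option (b) Y = -A²:
  A = -1.613 -> Y = -2.602 ✓
  A = -1.55 -> Y = -2.402 ✓
  A = -1.828 -> Y = -3.342 ✓
All samples match this transformation.

(b) -A²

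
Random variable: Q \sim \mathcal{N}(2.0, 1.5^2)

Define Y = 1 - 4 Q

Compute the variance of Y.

For Y = aQ + b: Var(Y) = a² * Var(Q)
Var(Q) = 1.5^2 = 2.25
Var(Y) = (-4)² * 2.25 = 16 * 2.25 = 36

36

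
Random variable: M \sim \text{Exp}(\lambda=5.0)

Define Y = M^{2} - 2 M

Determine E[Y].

E[Y] = 1*E[M²] - 2*E[M]
E[M] = 0.2
E[M²] = Var(M) + (E[M])² = 0.04 + 0.04 = 0.08
E[Y] = 1*0.08 - 2*0.2 = -0.32

-0.32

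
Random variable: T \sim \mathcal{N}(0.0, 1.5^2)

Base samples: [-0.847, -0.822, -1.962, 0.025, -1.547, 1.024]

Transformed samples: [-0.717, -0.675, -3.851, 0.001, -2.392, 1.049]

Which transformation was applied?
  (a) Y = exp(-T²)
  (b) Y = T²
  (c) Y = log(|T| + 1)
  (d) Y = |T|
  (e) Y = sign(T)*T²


Checking option (e) Y = sign(T)*T²:
  T = -0.847 -> Y = -0.717 ✓
  T = -0.822 -> Y = -0.675 ✓
  T = -1.962 -> Y = -3.851 ✓
All samples match this transformation.

(e) sign(T)*T²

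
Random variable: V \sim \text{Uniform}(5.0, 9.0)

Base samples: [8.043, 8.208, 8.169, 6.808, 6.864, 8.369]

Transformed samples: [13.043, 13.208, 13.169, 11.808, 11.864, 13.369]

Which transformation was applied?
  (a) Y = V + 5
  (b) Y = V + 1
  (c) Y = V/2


Checking option (a) Y = V + 5:
  V = 8.043 -> Y = 13.043 ✓
  V = 8.208 -> Y = 13.208 ✓
  V = 8.169 -> Y = 13.169 ✓
All samples match this transformation.

(a) V + 5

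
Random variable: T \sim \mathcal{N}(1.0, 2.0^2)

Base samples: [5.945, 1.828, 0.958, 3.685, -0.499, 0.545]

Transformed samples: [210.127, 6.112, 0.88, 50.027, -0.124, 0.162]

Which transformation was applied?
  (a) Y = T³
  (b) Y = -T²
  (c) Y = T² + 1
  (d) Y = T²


Checking option (a) Y = T³:
  T = 5.945 -> Y = 210.127 ✓
  T = 1.828 -> Y = 6.112 ✓
  T = 0.958 -> Y = 0.88 ✓
All samples match this transformation.

(a) T³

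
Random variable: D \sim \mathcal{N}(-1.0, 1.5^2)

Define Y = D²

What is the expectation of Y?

E[D²] = Var(D) + (E[D])² = 2.25 + 1 = 3.25

3.25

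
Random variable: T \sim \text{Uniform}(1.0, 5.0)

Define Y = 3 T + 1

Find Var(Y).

For Y = aT + b: Var(Y) = a² * Var(T)
Var(T) = (5 - 1)^2/12 = 1.3333333
Var(Y) = 3² * 1.3333333 = 9 * 1.3333333 = 12

12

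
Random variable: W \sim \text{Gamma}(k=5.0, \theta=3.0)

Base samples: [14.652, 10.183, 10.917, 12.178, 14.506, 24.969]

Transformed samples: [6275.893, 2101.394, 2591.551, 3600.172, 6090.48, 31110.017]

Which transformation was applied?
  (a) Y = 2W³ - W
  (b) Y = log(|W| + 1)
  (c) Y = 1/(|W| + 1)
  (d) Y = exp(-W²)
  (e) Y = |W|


Checking option (a) Y = 2W³ - W:
  W = 14.652 -> Y = 6275.893 ✓
  W = 10.183 -> Y = 2101.394 ✓
  W = 10.917 -> Y = 2591.551 ✓
All samples match this transformation.

(a) 2W³ - W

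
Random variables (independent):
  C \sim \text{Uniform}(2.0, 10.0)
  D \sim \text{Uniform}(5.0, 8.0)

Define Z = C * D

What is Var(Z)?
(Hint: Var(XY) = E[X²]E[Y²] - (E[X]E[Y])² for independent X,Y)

Var(XY) = E[X²]E[Y²] - (E[X]E[Y])²
E[C] = 6, Var(C) = 5.3333333
E[D] = 6.5, Var(D) = 0.75
E[C²] = 5.3333333 + 6² = 41.333333
E[D²] = 0.75 + 6.5² = 43
Var(Z) = 41.333333*43 - (6*6.5)²
= 1777.3333 - 1521 = 256.33333

256.33333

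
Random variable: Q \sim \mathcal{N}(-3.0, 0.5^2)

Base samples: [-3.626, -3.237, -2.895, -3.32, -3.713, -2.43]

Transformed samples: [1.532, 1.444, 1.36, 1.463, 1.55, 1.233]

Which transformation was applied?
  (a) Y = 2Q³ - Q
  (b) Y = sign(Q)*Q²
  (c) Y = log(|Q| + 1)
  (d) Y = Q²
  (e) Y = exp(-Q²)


Checking option (c) Y = log(|Q| + 1):
  Q = -3.626 -> Y = 1.532 ✓
  Q = -3.237 -> Y = 1.444 ✓
  Q = -2.895 -> Y = 1.36 ✓
All samples match this transformation.

(c) log(|Q| + 1)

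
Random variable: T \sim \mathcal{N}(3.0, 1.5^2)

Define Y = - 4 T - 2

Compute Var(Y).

For Y = aT + b: Var(Y) = a² * Var(T)
Var(T) = 1.5^2 = 2.25
Var(Y) = (-4)² * 2.25 = 16 * 2.25 = 36

36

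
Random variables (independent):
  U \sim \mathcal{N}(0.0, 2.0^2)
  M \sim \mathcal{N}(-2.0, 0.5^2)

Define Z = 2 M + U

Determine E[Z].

E[Z] = 1*E[U] + 2*E[M]
E[U] = 0
E[M] = -2
E[Z] = 1*0 + 2*(-2) = -4

-4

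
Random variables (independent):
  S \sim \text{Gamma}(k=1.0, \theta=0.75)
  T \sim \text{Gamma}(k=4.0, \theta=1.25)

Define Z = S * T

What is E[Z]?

For independent RVs: E[XY] = E[X]*E[Y]
E[S] = 0.75
E[T] = 5
E[Z] = 0.75 * 5 = 3.75

3.75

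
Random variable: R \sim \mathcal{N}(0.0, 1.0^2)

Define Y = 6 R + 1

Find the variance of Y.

For Y = aR + b: Var(Y) = a² * Var(R)
Var(R) = 1.0^2 = 1
Var(Y) = 6² * 1 = 36 * 1 = 36

36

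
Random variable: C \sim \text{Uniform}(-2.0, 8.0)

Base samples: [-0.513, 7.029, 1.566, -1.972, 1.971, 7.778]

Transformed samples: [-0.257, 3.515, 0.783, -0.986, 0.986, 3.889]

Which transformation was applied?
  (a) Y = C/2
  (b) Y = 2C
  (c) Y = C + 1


Checking option (a) Y = C/2:
  C = -0.513 -> Y = -0.257 ✓
  C = 7.029 -> Y = 3.515 ✓
  C = 1.566 -> Y = 0.783 ✓
All samples match this transformation.

(a) C/2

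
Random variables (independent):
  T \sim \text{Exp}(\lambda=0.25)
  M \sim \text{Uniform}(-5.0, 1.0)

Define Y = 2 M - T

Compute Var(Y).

For independent RVs: Var(aX + bY) = a²Var(X) + b²Var(Y)
Var(T) = 16
Var(M) = 3
Var(Y) = (-1)²*16 + 2²*3
= 1*16 + 4*3 = 28

28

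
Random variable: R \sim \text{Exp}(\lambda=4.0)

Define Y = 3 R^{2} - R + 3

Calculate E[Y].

E[Y] = 3*E[R²] - 1*E[R] + 3
E[R] = 0.25
E[R²] = Var(R) + (E[R])² = 0.0625 + 0.0625 = 0.125
E[Y] = 3*0.125 - 1*0.25 + 3 = 3.125

3.125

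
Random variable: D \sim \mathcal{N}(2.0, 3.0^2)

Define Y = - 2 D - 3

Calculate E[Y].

For Y = -2D - 3:
E[Y] = -2 * E[D] - 3
E[D] = 2.0 = 2
E[Y] = -2 * 2 - 3 = -7

-7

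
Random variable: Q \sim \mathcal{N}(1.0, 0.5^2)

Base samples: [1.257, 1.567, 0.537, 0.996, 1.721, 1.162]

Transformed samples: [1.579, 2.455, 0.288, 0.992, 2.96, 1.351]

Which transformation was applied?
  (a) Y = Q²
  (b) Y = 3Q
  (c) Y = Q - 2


Checking option (a) Y = Q²:
  Q = 1.257 -> Y = 1.579 ✓
  Q = 1.567 -> Y = 2.455 ✓
  Q = 0.537 -> Y = 0.288 ✓
All samples match this transformation.

(a) Q²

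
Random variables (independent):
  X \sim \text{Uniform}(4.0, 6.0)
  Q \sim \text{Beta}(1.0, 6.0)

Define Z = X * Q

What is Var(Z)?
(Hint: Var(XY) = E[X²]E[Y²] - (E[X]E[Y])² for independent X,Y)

Var(XY) = E[X²]E[Y²] - (E[X]E[Y])²
E[X] = 5, Var(X) = 0.33333333
E[Q] = 0.14285714, Var(Q) = 0.015306122
E[X²] = 0.33333333 + 5² = 25.333333
E[Q²] = 0.015306122 + 0.14285714² = 0.035714286
Var(Z) = 25.333333*0.035714286 - (5*0.14285714)²
= 0.9047619 - 0.51020408 = 0.39455782

0.39455782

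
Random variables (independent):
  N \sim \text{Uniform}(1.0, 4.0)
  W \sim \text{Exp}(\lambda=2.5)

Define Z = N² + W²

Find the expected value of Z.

E[Z] = E[N²] + E[W²]
E[N²] = Var(N) + E[N]² = 0.75 + 6.25 = 7
E[W²] = Var(W) + E[W]² = 0.16 + 0.16 = 0.32
E[Z] = 7 + 0.32 = 7.32

7.32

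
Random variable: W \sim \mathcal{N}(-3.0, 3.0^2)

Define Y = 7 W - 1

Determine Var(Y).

For Y = aW + b: Var(Y) = a² * Var(W)
Var(W) = 3.0^2 = 9
Var(Y) = 7² * 9 = 49 * 9 = 441

441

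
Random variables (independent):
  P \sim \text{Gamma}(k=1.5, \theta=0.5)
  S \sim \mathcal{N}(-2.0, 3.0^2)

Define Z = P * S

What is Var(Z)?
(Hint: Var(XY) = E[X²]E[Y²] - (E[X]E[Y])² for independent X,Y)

Var(XY) = E[X²]E[Y²] - (E[X]E[Y])²
E[P] = 0.75, Var(P) = 0.375
E[S] = -2, Var(S) = 9
E[P²] = 0.375 + 0.75² = 0.9375
E[S²] = 9 + (-2)² = 13
Var(Z) = 0.9375*13 - (0.75*(-2))²
= 12.1875 - 2.25 = 9.9375

9.9375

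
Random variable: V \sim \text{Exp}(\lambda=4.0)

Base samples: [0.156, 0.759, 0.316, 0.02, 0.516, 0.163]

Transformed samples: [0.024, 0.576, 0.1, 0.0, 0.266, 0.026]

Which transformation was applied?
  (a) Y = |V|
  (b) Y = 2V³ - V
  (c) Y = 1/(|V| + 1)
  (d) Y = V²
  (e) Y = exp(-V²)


Checking option (d) Y = V²:
  V = 0.156 -> Y = 0.024 ✓
  V = 0.759 -> Y = 0.576 ✓
  V = 0.316 -> Y = 0.1 ✓
All samples match this transformation.

(d) V²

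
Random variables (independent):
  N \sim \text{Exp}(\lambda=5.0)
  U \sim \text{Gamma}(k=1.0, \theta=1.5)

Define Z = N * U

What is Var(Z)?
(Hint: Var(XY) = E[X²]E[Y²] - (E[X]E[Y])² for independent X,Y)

Var(XY) = E[X²]E[Y²] - (E[X]E[Y])²
E[N] = 0.2, Var(N) = 0.04
E[U] = 1.5, Var(U) = 2.25
E[N²] = 0.04 + 0.2² = 0.08
E[U²] = 2.25 + 1.5² = 4.5
Var(Z) = 0.08*4.5 - (0.2*1.5)²
= 0.36 - 0.09 = 0.27

0.27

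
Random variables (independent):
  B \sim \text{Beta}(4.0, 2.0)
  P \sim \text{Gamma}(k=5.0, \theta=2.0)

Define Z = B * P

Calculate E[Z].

For independent RVs: E[XY] = E[X]*E[Y]
E[B] = 0.66666667
E[P] = 10
E[Z] = 0.66666667 * 10 = 6.6666667

6.6666667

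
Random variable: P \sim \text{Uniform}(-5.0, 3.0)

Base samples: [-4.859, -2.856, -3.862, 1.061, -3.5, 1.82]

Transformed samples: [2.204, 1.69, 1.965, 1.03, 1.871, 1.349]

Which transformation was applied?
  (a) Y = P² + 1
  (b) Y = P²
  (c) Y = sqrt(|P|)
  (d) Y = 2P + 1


Checking option (c) Y = sqrt(|P|):
  P = -4.859 -> Y = 2.204 ✓
  P = -2.856 -> Y = 1.69 ✓
  P = -3.862 -> Y = 1.965 ✓
All samples match this transformation.

(c) sqrt(|P|)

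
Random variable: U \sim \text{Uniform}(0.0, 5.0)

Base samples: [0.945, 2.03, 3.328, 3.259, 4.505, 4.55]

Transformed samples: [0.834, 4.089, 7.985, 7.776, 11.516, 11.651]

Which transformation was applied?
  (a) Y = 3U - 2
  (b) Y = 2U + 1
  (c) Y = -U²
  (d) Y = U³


Checking option (a) Y = 3U - 2:
  U = 0.945 -> Y = 0.834 ✓
  U = 2.03 -> Y = 4.089 ✓
  U = 3.328 -> Y = 7.985 ✓
All samples match this transformation.

(a) 3U - 2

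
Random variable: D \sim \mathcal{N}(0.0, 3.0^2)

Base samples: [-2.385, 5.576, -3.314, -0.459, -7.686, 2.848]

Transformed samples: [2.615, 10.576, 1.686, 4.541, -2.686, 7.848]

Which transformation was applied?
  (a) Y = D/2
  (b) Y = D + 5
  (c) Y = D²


Checking option (b) Y = D + 5:
  D = -2.385 -> Y = 2.615 ✓
  D = 5.576 -> Y = 10.576 ✓
  D = -3.314 -> Y = 1.686 ✓
All samples match this transformation.

(b) D + 5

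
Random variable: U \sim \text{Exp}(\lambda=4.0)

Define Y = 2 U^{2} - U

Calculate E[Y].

E[Y] = 2*E[U²] - 1*E[U]
E[U] = 0.25
E[U²] = Var(U) + (E[U])² = 0.0625 + 0.0625 = 0.125
E[Y] = 2*0.125 - 1*0.25 = 0

0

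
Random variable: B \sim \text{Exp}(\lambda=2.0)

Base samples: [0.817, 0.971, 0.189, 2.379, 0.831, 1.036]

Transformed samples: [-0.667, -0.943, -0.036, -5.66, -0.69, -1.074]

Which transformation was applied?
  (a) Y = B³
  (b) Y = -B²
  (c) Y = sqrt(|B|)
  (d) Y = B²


Checking option (b) Y = -B²:
  B = 0.817 -> Y = -0.667 ✓
  B = 0.971 -> Y = -0.943 ✓
  B = 0.189 -> Y = -0.036 ✓
All samples match this transformation.

(b) -B²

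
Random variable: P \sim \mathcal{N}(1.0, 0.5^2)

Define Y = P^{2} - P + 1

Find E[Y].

E[Y] = 1*E[P²] - 1*E[P] + 1
E[P] = 1
E[P²] = Var(P) + (E[P])² = 0.25 + 1 = 1.25
E[Y] = 1*1.25 - 1*1 + 1 = 1.25

1.25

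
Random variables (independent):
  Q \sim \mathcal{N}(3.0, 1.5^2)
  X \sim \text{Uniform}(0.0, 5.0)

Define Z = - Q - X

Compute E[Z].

E[Z] = -1*E[Q] - 1*E[X]
E[Q] = 3
E[X] = 2.5
E[Z] = -1*3 - 1*2.5 = -5.5

-5.5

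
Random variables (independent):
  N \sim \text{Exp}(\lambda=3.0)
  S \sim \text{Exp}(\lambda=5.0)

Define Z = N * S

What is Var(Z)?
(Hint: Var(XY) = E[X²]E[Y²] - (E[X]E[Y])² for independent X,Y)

Var(XY) = E[X²]E[Y²] - (E[X]E[Y])²
E[N] = 0.33333333, Var(N) = 0.11111111
E[S] = 0.2, Var(S) = 0.04
E[N²] = 0.11111111 + 0.33333333² = 0.22222222
E[S²] = 0.04 + 0.2² = 0.08
Var(Z) = 0.22222222*0.08 - (0.33333333*0.2)²
= 0.017777778 - 0.0044444444 = 0.013333333

0.013333333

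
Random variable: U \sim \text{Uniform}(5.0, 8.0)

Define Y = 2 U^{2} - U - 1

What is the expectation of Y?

E[Y] = 2*E[U²] - 1*E[U] - 1
E[U] = 6.5
E[U²] = Var(U) + (E[U])² = 0.75 + 42.25 = 43
E[Y] = 2*43 - 1*6.5 - 1 = 78.5

78.5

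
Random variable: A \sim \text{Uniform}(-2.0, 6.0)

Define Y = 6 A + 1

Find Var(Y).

For Y = aA + b: Var(Y) = a² * Var(A)
Var(A) = (6 + 2)^2/12 = 5.3333333
Var(Y) = 6² * 5.3333333 = 36 * 5.3333333 = 192

192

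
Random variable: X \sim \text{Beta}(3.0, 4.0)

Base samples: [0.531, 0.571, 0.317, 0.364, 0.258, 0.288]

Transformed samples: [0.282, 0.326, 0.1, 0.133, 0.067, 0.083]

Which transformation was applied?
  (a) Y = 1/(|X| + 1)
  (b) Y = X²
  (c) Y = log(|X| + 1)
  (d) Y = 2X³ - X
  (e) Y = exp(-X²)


Checking option (b) Y = X²:
  X = 0.531 -> Y = 0.282 ✓
  X = 0.571 -> Y = 0.326 ✓
  X = 0.317 -> Y = 0.1 ✓
All samples match this transformation.

(b) X²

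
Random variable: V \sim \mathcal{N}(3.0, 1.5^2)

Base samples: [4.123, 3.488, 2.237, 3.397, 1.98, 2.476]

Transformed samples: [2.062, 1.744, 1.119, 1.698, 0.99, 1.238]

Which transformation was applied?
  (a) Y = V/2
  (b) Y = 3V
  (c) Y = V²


Checking option (a) Y = V/2:
  V = 4.123 -> Y = 2.062 ✓
  V = 3.488 -> Y = 1.744 ✓
  V = 2.237 -> Y = 1.119 ✓
All samples match this transformation.

(a) V/2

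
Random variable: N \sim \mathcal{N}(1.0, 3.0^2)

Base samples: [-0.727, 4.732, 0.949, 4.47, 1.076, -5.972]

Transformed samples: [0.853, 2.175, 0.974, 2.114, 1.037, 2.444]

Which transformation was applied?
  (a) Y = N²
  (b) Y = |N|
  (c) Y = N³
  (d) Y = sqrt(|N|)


Checking option (d) Y = sqrt(|N|):
  N = -0.727 -> Y = 0.853 ✓
  N = 4.732 -> Y = 2.175 ✓
  N = 0.949 -> Y = 0.974 ✓
All samples match this transformation.

(d) sqrt(|N|)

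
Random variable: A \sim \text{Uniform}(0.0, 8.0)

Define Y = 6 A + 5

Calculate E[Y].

For Y = 6A + 5:
E[Y] = 6 * E[A] + 5
E[A] = (0 + 8)/2 = 4
E[Y] = 6 * 4 + 5 = 29

29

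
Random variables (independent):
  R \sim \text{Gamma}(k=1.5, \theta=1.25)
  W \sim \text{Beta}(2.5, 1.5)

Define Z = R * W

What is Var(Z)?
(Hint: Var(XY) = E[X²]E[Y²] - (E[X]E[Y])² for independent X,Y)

Var(XY) = E[X²]E[Y²] - (E[X]E[Y])²
E[R] = 1.875, Var(R) = 2.34375
E[W] = 0.625, Var(W) = 0.046875
E[R²] = 2.34375 + 1.875² = 5.859375
E[W²] = 0.046875 + 0.625² = 0.4375
Var(Z) = 5.859375*0.4375 - (1.875*0.625)²
= 2.5634766 - 1.373291 = 1.1901855

1.1901855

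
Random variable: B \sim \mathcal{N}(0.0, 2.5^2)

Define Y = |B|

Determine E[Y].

For X ~ N(0, 2.5²), E[|X|] = sigma * sqrt(2/pi)
= 2.5 * sqrt(2/pi) = 1.9947114

1.9947114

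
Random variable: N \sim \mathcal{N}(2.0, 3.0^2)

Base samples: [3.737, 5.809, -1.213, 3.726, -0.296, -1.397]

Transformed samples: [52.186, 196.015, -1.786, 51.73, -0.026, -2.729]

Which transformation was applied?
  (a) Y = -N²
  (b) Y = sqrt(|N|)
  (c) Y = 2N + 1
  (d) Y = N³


Checking option (d) Y = N³:
  N = 3.737 -> Y = 52.186 ✓
  N = 5.809 -> Y = 196.015 ✓
  N = -1.213 -> Y = -1.786 ✓
All samples match this transformation.

(d) N³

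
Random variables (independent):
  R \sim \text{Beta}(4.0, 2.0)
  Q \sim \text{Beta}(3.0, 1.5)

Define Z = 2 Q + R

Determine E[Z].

E[Z] = 1*E[R] + 2*E[Q]
E[R] = 0.66666667
E[Q] = 0.66666667
E[Z] = 1*0.66666667 + 2*0.66666667 = 2

2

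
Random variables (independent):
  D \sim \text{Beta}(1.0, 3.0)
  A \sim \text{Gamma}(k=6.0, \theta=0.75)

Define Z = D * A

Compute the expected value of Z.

For independent RVs: E[XY] = E[X]*E[Y]
E[D] = 0.25
E[A] = 4.5
E[Z] = 0.25 * 4.5 = 1.125

1.125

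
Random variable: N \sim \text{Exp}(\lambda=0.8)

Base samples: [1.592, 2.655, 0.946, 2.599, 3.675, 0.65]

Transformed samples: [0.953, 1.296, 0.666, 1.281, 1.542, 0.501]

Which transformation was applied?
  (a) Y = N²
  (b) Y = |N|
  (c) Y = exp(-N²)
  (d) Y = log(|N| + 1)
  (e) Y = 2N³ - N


Checking option (d) Y = log(|N| + 1):
  N = 1.592 -> Y = 0.953 ✓
  N = 2.655 -> Y = 1.296 ✓
  N = 0.946 -> Y = 0.666 ✓
All samples match this transformation.

(d) log(|N| + 1)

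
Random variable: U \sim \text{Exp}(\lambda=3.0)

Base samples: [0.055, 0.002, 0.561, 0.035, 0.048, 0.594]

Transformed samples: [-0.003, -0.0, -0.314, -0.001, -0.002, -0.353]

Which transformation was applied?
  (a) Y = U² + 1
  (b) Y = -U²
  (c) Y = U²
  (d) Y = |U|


Checking option (b) Y = -U²:
  U = 0.055 -> Y = -0.003 ✓
  U = 0.002 -> Y = -0.0 ✓
  U = 0.561 -> Y = -0.314 ✓
All samples match this transformation.

(b) -U²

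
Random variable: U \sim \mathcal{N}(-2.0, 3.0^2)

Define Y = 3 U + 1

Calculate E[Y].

For Y = 3U + 1:
E[Y] = 3 * E[U] + 1
E[U] = -2.0 = -2
E[Y] = 3 * (-2) + 1 = -5

-5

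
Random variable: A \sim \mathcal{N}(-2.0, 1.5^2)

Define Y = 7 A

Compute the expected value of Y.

For Y = 7A:
E[Y] = 7 * E[A]
E[A] = -2.0 = -2
E[Y] = 7 * (-2) = -14

-14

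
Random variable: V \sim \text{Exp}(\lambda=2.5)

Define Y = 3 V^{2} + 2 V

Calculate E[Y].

E[Y] = 3*E[V²] + 2*E[V]
E[V] = 0.4
E[V²] = Var(V) + (E[V])² = 0.16 + 0.16 = 0.32
E[Y] = 3*0.32 + 2*0.4 = 1.76

1.76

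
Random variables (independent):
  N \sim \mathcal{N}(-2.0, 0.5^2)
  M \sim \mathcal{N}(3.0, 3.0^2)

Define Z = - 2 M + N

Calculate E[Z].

E[Z] = 1*E[N] - 2*E[M]
E[N] = -2
E[M] = 3
E[Z] = 1*(-2) - 2*3 = -8

-8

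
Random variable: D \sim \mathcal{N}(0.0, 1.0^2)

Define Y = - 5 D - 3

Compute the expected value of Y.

For Y = -5D - 3:
E[Y] = -5 * E[D] - 3
E[D] = 0.0 = 0
E[Y] = -5 * 0 - 3 = -3

-3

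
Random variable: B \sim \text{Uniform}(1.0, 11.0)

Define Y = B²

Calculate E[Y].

Using E[X²] = Var(X) + (E[X])²:
E[B] = 6
Var(B) = (11 - 1)^2/12 = 8.3333333
E[B²] = 8.3333333 + 6² = 8.3333333 + 36 = 44.333333

44.333333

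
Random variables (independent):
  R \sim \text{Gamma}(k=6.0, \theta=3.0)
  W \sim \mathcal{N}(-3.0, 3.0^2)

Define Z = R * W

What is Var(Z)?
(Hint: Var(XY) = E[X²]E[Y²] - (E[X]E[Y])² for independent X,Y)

Var(XY) = E[X²]E[Y²] - (E[X]E[Y])²
E[R] = 18, Var(R) = 54
E[W] = -3, Var(W) = 9
E[R²] = 54 + 18² = 378
E[W²] = 9 + (-3)² = 18
Var(Z) = 378*18 - (18*(-3))²
= 6804 - 2916 = 3888

3888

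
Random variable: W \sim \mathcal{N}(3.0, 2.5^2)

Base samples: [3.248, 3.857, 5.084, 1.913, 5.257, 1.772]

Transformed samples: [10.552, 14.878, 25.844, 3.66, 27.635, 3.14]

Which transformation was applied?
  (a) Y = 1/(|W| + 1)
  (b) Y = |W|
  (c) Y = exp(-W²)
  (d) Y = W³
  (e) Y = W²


Checking option (e) Y = W²:
  W = 3.248 -> Y = 10.552 ✓
  W = 3.857 -> Y = 14.878 ✓
  W = 5.084 -> Y = 25.844 ✓
All samples match this transformation.

(e) W²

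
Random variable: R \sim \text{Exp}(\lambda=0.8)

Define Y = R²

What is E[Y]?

E[R²] = Var(R) + (E[R])² = 1.5625 + 1.5625 = 3.125

3.125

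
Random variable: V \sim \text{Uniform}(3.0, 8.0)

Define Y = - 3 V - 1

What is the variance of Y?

For Y = aV + b: Var(Y) = a² * Var(V)
Var(V) = (8 - 3)^2/12 = 2.0833333
Var(Y) = (-3)² * 2.0833333 = 9 * 2.0833333 = 18.75

18.75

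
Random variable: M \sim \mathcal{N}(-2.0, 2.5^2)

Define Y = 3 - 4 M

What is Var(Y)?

For Y = aM + b: Var(Y) = a² * Var(M)
Var(M) = 2.5^2 = 6.25
Var(Y) = (-4)² * 6.25 = 16 * 6.25 = 100

100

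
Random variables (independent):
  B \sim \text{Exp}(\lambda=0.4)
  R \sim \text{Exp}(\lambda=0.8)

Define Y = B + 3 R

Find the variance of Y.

For independent RVs: Var(aX + bY) = a²Var(X) + b²Var(Y)
Var(B) = 6.25
Var(R) = 1.5625
Var(Y) = 1²*6.25 + 3²*1.5625
= 1*6.25 + 9*1.5625 = 20.3125

20.3125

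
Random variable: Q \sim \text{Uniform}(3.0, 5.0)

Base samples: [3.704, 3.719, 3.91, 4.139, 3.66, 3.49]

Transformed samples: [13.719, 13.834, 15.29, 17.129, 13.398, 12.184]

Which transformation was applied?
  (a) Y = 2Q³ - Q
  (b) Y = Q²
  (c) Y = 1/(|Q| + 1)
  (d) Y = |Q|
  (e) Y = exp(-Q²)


Checking option (b) Y = Q²:
  Q = 3.704 -> Y = 13.719 ✓
  Q = 3.719 -> Y = 13.834 ✓
  Q = 3.91 -> Y = 15.29 ✓
All samples match this transformation.

(b) Q²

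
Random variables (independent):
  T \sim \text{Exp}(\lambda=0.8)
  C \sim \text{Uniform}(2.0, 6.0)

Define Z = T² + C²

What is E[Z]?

E[Z] = E[T²] + E[C²]
E[T²] = Var(T) + E[T]² = 1.5625 + 1.5625 = 3.125
E[C²] = Var(C) + E[C]² = 1.3333333 + 16 = 17.333333
E[Z] = 3.125 + 17.333333 = 20.458333

20.458333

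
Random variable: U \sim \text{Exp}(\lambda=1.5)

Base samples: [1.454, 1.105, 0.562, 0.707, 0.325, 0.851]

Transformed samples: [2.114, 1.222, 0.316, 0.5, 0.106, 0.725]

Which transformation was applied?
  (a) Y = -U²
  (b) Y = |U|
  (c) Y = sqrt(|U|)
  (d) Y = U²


Checking option (d) Y = U²:
  U = 1.454 -> Y = 2.114 ✓
  U = 1.105 -> Y = 1.222 ✓
  U = 0.562 -> Y = 0.316 ✓
All samples match this transformation.

(d) U²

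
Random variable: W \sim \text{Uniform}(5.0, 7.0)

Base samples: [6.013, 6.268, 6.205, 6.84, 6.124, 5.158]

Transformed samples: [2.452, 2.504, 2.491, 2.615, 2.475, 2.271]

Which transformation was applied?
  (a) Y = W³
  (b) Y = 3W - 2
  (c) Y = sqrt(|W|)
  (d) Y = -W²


Checking option (c) Y = sqrt(|W|):
  W = 6.013 -> Y = 2.452 ✓
  W = 6.268 -> Y = 2.504 ✓
  W = 6.205 -> Y = 2.491 ✓
All samples match this transformation.

(c) sqrt(|W|)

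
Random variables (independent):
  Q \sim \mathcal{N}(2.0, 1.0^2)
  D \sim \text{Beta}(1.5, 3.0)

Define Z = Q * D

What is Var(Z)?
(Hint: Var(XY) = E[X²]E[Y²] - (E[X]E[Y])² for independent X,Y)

Var(XY) = E[X²]E[Y²] - (E[X]E[Y])²
E[Q] = 2, Var(Q) = 1
E[D] = 0.33333333, Var(D) = 0.04040404
E[Q²] = 1 + 2² = 5
E[D²] = 0.04040404 + 0.33333333² = 0.15151515
Var(Z) = 5*0.15151515 - (2*0.33333333)²
= 0.75757576 - 0.44444444 = 0.31313131

0.31313131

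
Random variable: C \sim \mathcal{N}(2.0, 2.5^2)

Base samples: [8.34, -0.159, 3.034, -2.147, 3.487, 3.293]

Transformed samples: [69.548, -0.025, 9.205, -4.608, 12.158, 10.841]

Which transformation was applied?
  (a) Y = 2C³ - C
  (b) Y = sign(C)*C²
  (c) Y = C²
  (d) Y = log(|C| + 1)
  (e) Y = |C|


Checking option (b) Y = sign(C)*C²:
  C = 8.34 -> Y = 69.548 ✓
  C = -0.159 -> Y = -0.025 ✓
  C = 3.034 -> Y = 9.205 ✓
All samples match this transformation.

(b) sign(C)*C²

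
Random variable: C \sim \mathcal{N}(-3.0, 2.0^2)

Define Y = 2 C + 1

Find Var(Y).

For Y = aC + b: Var(Y) = a² * Var(C)
Var(C) = 2.0^2 = 4
Var(Y) = 2² * 4 = 4 * 4 = 16

16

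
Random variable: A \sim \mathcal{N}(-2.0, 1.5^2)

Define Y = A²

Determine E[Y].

E[A²] = Var(A) + (E[A])² = 2.25 + 4 = 6.25

6.25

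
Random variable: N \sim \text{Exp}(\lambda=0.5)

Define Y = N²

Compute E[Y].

Using E[X²] = Var(X) + (E[X])²:
E[N] = 2
Var(N) = 1/0.5^2 = 4
E[N²] = 4 + 2² = 4 + 4 = 8

8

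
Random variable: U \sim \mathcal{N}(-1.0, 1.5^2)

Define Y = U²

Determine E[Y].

E[U²] = Var(U) + (E[U])² = 2.25 + 1 = 3.25

3.25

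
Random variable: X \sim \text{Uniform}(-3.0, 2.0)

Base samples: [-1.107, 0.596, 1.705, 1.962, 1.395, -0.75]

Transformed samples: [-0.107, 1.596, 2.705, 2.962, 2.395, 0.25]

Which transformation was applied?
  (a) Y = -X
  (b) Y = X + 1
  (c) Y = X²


Checking option (b) Y = X + 1:
  X = -1.107 -> Y = -0.107 ✓
  X = 0.596 -> Y = 1.596 ✓
  X = 1.705 -> Y = 2.705 ✓
All samples match this transformation.

(b) X + 1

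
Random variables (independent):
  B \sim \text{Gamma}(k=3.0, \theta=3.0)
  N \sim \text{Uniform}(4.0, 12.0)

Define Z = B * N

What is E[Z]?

For independent RVs: E[XY] = E[X]*E[Y]
E[B] = 9
E[N] = 8
E[Z] = 9 * 8 = 72

72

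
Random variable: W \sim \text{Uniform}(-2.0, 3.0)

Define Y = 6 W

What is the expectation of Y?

For Y = 6W:
E[Y] = 6 * E[W]
E[W] = (-2 + 3)/2 = 0.5
E[Y] = 6 * 0.5 = 3

3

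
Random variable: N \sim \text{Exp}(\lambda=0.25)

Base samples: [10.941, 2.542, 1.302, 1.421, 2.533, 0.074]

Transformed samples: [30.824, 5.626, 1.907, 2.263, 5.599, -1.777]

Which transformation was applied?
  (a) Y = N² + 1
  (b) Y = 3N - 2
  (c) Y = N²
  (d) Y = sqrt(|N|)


Checking option (b) Y = 3N - 2:
  N = 10.941 -> Y = 30.824 ✓
  N = 2.542 -> Y = 5.626 ✓
  N = 1.302 -> Y = 1.907 ✓
All samples match this transformation.

(b) 3N - 2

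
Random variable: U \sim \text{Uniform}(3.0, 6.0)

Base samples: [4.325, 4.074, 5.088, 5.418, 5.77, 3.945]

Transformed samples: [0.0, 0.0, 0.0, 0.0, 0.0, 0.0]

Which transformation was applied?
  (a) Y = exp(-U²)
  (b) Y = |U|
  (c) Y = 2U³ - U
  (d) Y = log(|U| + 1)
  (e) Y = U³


Checking option (a) Y = exp(-U²):
  U = 4.325 -> Y = 0.0 ✓
  U = 4.074 -> Y = 0.0 ✓
  U = 5.088 -> Y = 0.0 ✓
All samples match this transformation.

(a) exp(-U²)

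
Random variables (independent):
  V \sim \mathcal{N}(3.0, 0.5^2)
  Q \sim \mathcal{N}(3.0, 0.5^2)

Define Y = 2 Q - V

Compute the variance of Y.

For independent RVs: Var(aX + bY) = a²Var(X) + b²Var(Y)
Var(V) = 0.25
Var(Q) = 0.25
Var(Y) = (-1)²*0.25 + 2²*0.25
= 1*0.25 + 4*0.25 = 1.25

1.25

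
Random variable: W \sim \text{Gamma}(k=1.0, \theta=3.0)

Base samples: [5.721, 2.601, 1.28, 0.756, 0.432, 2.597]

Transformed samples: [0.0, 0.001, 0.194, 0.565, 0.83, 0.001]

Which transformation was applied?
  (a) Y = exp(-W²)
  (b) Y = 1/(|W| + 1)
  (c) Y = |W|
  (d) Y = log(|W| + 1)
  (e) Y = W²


Checking option (a) Y = exp(-W²):
  W = 5.721 -> Y = 0.0 ✓
  W = 2.601 -> Y = 0.001 ✓
  W = 1.28 -> Y = 0.194 ✓
All samples match this transformation.

(a) exp(-W²)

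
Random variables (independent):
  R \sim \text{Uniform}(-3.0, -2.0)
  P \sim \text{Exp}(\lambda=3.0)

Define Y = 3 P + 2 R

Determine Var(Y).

For independent RVs: Var(aX + bY) = a²Var(X) + b²Var(Y)
Var(R) = 0.083333333
Var(P) = 0.11111111
Var(Y) = 2²*0.083333333 + 3²*0.11111111
= 4*0.083333333 + 9*0.11111111 = 1.3333333

1.3333333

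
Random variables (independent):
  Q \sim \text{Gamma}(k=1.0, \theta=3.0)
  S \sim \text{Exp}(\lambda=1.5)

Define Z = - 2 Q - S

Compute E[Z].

E[Z] = -2*E[Q] - 1*E[S]
E[Q] = 3
E[S] = 0.66666667
E[Z] = -2*3 - 1*0.66666667 = -6.6666667

-6.6666667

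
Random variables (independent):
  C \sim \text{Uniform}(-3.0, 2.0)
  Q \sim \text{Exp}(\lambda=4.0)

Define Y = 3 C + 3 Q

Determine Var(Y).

For independent RVs: Var(aX + bY) = a²Var(X) + b²Var(Y)
Var(C) = 2.0833333
Var(Q) = 0.0625
Var(Y) = 3²*2.0833333 + 3²*0.0625
= 9*2.0833333 + 9*0.0625 = 19.3125

19.3125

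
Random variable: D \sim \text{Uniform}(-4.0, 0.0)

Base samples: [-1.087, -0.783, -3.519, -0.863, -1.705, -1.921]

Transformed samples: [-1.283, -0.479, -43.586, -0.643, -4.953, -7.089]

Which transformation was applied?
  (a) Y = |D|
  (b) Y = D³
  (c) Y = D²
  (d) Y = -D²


Checking option (b) Y = D³:
  D = -1.087 -> Y = -1.283 ✓
  D = -0.783 -> Y = -0.479 ✓
  D = -3.519 -> Y = -43.586 ✓
All samples match this transformation.

(b) D³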